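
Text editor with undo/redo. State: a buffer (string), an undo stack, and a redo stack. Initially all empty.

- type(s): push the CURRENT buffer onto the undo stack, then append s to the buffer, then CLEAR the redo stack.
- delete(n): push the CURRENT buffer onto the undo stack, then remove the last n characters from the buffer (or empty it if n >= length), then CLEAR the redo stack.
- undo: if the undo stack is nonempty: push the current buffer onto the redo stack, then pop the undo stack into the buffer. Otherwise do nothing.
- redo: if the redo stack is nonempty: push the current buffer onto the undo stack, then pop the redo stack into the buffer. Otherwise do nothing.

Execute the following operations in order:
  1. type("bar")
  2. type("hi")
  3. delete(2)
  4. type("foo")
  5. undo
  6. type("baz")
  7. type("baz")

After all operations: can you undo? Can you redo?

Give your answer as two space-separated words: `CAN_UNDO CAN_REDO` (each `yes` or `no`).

Answer: yes no

Derivation:
After op 1 (type): buf='bar' undo_depth=1 redo_depth=0
After op 2 (type): buf='barhi' undo_depth=2 redo_depth=0
After op 3 (delete): buf='bar' undo_depth=3 redo_depth=0
After op 4 (type): buf='barfoo' undo_depth=4 redo_depth=0
After op 5 (undo): buf='bar' undo_depth=3 redo_depth=1
After op 6 (type): buf='barbaz' undo_depth=4 redo_depth=0
After op 7 (type): buf='barbazbaz' undo_depth=5 redo_depth=0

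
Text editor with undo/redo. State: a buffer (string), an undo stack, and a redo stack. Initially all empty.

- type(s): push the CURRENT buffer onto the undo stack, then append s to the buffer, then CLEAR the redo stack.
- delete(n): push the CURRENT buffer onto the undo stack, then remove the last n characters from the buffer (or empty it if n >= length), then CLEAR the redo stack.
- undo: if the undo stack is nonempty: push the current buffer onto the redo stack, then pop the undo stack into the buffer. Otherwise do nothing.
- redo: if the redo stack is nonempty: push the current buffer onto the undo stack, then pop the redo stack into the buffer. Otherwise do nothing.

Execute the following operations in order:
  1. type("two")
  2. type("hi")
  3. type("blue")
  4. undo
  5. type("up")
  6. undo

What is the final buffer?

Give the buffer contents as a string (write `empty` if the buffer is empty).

After op 1 (type): buf='two' undo_depth=1 redo_depth=0
After op 2 (type): buf='twohi' undo_depth=2 redo_depth=0
After op 3 (type): buf='twohiblue' undo_depth=3 redo_depth=0
After op 4 (undo): buf='twohi' undo_depth=2 redo_depth=1
After op 5 (type): buf='twohiup' undo_depth=3 redo_depth=0
After op 6 (undo): buf='twohi' undo_depth=2 redo_depth=1

Answer: twohi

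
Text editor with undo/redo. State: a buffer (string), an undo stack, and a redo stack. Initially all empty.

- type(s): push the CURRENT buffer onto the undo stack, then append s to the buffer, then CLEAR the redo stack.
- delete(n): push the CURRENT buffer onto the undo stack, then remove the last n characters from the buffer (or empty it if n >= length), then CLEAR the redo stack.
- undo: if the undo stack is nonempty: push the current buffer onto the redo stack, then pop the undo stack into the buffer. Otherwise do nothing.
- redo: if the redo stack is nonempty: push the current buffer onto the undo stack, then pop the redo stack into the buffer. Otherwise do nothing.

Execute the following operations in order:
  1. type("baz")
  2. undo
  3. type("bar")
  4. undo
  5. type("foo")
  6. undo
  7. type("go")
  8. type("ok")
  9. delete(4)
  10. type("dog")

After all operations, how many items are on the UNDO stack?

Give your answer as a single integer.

Answer: 4

Derivation:
After op 1 (type): buf='baz' undo_depth=1 redo_depth=0
After op 2 (undo): buf='(empty)' undo_depth=0 redo_depth=1
After op 3 (type): buf='bar' undo_depth=1 redo_depth=0
After op 4 (undo): buf='(empty)' undo_depth=0 redo_depth=1
After op 5 (type): buf='foo' undo_depth=1 redo_depth=0
After op 6 (undo): buf='(empty)' undo_depth=0 redo_depth=1
After op 7 (type): buf='go' undo_depth=1 redo_depth=0
After op 8 (type): buf='gook' undo_depth=2 redo_depth=0
After op 9 (delete): buf='(empty)' undo_depth=3 redo_depth=0
After op 10 (type): buf='dog' undo_depth=4 redo_depth=0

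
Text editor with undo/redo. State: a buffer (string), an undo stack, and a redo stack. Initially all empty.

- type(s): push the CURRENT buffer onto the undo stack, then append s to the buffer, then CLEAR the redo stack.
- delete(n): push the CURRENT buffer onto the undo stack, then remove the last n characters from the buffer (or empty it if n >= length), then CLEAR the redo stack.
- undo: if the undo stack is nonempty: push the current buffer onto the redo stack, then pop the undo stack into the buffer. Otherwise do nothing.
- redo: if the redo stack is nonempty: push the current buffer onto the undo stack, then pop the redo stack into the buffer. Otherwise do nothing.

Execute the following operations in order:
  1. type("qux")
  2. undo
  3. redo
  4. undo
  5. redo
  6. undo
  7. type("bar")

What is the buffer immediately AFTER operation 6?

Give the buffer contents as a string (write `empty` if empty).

Answer: empty

Derivation:
After op 1 (type): buf='qux' undo_depth=1 redo_depth=0
After op 2 (undo): buf='(empty)' undo_depth=0 redo_depth=1
After op 3 (redo): buf='qux' undo_depth=1 redo_depth=0
After op 4 (undo): buf='(empty)' undo_depth=0 redo_depth=1
After op 5 (redo): buf='qux' undo_depth=1 redo_depth=0
After op 6 (undo): buf='(empty)' undo_depth=0 redo_depth=1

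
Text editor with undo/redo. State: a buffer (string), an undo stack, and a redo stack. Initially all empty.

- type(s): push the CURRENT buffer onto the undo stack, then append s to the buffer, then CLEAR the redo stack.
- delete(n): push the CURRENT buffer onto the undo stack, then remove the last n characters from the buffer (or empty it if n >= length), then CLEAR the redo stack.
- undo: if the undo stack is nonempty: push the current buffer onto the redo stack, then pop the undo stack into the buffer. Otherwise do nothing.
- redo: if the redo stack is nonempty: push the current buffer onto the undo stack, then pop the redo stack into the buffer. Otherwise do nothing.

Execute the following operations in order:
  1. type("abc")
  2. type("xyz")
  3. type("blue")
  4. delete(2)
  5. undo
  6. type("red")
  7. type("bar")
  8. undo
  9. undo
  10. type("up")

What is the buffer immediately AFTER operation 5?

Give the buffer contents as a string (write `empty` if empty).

After op 1 (type): buf='abc' undo_depth=1 redo_depth=0
After op 2 (type): buf='abcxyz' undo_depth=2 redo_depth=0
After op 3 (type): buf='abcxyzblue' undo_depth=3 redo_depth=0
After op 4 (delete): buf='abcxyzbl' undo_depth=4 redo_depth=0
After op 5 (undo): buf='abcxyzblue' undo_depth=3 redo_depth=1

Answer: abcxyzblue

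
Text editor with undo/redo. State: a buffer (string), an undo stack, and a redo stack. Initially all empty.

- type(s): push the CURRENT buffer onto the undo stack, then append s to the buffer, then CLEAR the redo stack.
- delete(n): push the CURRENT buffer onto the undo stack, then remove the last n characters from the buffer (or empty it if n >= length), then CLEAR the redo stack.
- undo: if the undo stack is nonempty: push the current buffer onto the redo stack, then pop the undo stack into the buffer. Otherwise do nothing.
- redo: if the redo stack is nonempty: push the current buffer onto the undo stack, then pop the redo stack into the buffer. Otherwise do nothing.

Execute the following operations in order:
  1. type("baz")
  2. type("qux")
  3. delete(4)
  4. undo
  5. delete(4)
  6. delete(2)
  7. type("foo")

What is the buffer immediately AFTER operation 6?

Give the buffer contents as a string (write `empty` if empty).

Answer: empty

Derivation:
After op 1 (type): buf='baz' undo_depth=1 redo_depth=0
After op 2 (type): buf='bazqux' undo_depth=2 redo_depth=0
After op 3 (delete): buf='ba' undo_depth=3 redo_depth=0
After op 4 (undo): buf='bazqux' undo_depth=2 redo_depth=1
After op 5 (delete): buf='ba' undo_depth=3 redo_depth=0
After op 6 (delete): buf='(empty)' undo_depth=4 redo_depth=0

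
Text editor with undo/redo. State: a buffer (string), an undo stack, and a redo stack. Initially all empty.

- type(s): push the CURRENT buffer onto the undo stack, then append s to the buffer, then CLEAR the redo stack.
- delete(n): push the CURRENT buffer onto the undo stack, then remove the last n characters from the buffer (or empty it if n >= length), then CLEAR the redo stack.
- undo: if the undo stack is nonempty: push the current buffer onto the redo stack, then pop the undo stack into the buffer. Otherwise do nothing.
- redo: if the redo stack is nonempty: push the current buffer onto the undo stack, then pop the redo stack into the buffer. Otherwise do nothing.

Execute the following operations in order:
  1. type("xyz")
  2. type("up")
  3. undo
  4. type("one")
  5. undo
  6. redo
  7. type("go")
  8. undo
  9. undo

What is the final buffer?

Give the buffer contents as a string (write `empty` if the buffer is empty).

After op 1 (type): buf='xyz' undo_depth=1 redo_depth=0
After op 2 (type): buf='xyzup' undo_depth=2 redo_depth=0
After op 3 (undo): buf='xyz' undo_depth=1 redo_depth=1
After op 4 (type): buf='xyzone' undo_depth=2 redo_depth=0
After op 5 (undo): buf='xyz' undo_depth=1 redo_depth=1
After op 6 (redo): buf='xyzone' undo_depth=2 redo_depth=0
After op 7 (type): buf='xyzonego' undo_depth=3 redo_depth=0
After op 8 (undo): buf='xyzone' undo_depth=2 redo_depth=1
After op 9 (undo): buf='xyz' undo_depth=1 redo_depth=2

Answer: xyz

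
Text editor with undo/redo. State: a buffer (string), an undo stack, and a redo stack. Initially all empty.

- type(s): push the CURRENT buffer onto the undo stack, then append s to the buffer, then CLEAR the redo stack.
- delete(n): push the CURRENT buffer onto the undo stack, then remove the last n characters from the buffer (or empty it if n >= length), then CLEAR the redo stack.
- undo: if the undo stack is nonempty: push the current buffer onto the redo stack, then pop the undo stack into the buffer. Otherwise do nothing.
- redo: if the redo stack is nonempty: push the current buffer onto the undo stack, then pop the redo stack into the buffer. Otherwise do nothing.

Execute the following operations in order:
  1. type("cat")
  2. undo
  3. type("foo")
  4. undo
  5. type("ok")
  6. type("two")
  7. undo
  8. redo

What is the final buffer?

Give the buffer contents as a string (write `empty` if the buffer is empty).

Answer: oktwo

Derivation:
After op 1 (type): buf='cat' undo_depth=1 redo_depth=0
After op 2 (undo): buf='(empty)' undo_depth=0 redo_depth=1
After op 3 (type): buf='foo' undo_depth=1 redo_depth=0
After op 4 (undo): buf='(empty)' undo_depth=0 redo_depth=1
After op 5 (type): buf='ok' undo_depth=1 redo_depth=0
After op 6 (type): buf='oktwo' undo_depth=2 redo_depth=0
After op 7 (undo): buf='ok' undo_depth=1 redo_depth=1
After op 8 (redo): buf='oktwo' undo_depth=2 redo_depth=0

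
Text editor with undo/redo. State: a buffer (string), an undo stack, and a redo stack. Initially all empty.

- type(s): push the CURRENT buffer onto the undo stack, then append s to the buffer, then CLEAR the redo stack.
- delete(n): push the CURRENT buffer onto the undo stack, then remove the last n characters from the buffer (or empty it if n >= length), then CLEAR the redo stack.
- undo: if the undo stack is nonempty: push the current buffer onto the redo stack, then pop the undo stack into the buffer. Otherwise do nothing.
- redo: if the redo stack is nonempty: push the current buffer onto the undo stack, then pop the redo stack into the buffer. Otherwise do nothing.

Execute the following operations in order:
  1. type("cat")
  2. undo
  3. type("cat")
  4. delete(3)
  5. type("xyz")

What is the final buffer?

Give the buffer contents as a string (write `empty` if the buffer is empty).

After op 1 (type): buf='cat' undo_depth=1 redo_depth=0
After op 2 (undo): buf='(empty)' undo_depth=0 redo_depth=1
After op 3 (type): buf='cat' undo_depth=1 redo_depth=0
After op 4 (delete): buf='(empty)' undo_depth=2 redo_depth=0
After op 5 (type): buf='xyz' undo_depth=3 redo_depth=0

Answer: xyz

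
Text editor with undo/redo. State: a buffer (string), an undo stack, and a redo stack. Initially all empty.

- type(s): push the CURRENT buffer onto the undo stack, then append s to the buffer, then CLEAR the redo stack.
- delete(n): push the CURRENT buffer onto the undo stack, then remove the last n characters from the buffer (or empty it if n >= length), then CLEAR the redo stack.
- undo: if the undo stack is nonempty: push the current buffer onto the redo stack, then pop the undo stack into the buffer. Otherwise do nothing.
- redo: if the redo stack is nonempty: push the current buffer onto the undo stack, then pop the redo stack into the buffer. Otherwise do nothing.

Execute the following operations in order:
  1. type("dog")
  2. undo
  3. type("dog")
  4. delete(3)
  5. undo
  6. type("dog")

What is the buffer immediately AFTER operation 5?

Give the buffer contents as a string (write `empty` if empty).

After op 1 (type): buf='dog' undo_depth=1 redo_depth=0
After op 2 (undo): buf='(empty)' undo_depth=0 redo_depth=1
After op 3 (type): buf='dog' undo_depth=1 redo_depth=0
After op 4 (delete): buf='(empty)' undo_depth=2 redo_depth=0
After op 5 (undo): buf='dog' undo_depth=1 redo_depth=1

Answer: dog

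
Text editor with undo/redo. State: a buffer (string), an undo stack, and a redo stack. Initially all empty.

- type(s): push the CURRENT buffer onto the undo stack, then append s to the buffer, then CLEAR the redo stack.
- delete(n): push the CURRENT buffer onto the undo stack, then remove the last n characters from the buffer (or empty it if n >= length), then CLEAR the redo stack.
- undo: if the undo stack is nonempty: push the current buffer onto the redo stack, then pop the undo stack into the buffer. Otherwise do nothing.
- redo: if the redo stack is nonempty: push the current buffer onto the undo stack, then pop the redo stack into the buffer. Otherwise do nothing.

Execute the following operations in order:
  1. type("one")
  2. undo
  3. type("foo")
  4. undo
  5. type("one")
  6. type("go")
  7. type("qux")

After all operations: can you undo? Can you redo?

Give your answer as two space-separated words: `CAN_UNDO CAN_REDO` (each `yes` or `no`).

Answer: yes no

Derivation:
After op 1 (type): buf='one' undo_depth=1 redo_depth=0
After op 2 (undo): buf='(empty)' undo_depth=0 redo_depth=1
After op 3 (type): buf='foo' undo_depth=1 redo_depth=0
After op 4 (undo): buf='(empty)' undo_depth=0 redo_depth=1
After op 5 (type): buf='one' undo_depth=1 redo_depth=0
After op 6 (type): buf='onego' undo_depth=2 redo_depth=0
After op 7 (type): buf='onegoqux' undo_depth=3 redo_depth=0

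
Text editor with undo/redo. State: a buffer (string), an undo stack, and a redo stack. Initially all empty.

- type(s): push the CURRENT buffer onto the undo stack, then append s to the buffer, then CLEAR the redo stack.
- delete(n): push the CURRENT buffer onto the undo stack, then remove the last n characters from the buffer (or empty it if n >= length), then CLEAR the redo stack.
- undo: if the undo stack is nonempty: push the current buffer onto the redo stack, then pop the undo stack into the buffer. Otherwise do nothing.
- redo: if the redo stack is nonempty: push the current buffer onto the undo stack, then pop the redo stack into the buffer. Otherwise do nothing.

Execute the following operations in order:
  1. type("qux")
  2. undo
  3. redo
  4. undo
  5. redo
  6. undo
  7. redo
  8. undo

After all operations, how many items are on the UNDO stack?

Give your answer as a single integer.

After op 1 (type): buf='qux' undo_depth=1 redo_depth=0
After op 2 (undo): buf='(empty)' undo_depth=0 redo_depth=1
After op 3 (redo): buf='qux' undo_depth=1 redo_depth=0
After op 4 (undo): buf='(empty)' undo_depth=0 redo_depth=1
After op 5 (redo): buf='qux' undo_depth=1 redo_depth=0
After op 6 (undo): buf='(empty)' undo_depth=0 redo_depth=1
After op 7 (redo): buf='qux' undo_depth=1 redo_depth=0
After op 8 (undo): buf='(empty)' undo_depth=0 redo_depth=1

Answer: 0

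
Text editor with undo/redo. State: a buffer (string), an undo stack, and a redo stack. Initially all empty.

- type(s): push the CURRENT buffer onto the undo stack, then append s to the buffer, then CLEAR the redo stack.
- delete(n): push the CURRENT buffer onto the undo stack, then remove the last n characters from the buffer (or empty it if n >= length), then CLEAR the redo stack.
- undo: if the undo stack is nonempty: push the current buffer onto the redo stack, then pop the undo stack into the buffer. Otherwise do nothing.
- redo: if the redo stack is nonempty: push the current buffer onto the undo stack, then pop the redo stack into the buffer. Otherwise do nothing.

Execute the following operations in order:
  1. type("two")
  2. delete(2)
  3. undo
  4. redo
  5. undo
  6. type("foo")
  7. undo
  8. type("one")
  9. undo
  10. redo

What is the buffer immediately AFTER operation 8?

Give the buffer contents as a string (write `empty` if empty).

Answer: twoone

Derivation:
After op 1 (type): buf='two' undo_depth=1 redo_depth=0
After op 2 (delete): buf='t' undo_depth=2 redo_depth=0
After op 3 (undo): buf='two' undo_depth=1 redo_depth=1
After op 4 (redo): buf='t' undo_depth=2 redo_depth=0
After op 5 (undo): buf='two' undo_depth=1 redo_depth=1
After op 6 (type): buf='twofoo' undo_depth=2 redo_depth=0
After op 7 (undo): buf='two' undo_depth=1 redo_depth=1
After op 8 (type): buf='twoone' undo_depth=2 redo_depth=0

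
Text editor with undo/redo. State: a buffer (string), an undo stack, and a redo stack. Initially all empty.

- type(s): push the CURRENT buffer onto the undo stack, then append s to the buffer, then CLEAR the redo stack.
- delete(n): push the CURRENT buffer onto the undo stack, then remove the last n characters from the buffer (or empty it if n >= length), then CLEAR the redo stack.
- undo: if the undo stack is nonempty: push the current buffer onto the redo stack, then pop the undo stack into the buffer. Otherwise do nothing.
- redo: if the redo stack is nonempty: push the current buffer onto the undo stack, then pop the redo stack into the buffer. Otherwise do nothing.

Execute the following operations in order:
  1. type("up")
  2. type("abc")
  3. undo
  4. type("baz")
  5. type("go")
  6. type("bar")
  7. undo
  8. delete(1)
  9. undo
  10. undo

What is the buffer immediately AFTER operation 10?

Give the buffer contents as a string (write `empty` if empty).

After op 1 (type): buf='up' undo_depth=1 redo_depth=0
After op 2 (type): buf='upabc' undo_depth=2 redo_depth=0
After op 3 (undo): buf='up' undo_depth=1 redo_depth=1
After op 4 (type): buf='upbaz' undo_depth=2 redo_depth=0
After op 5 (type): buf='upbazgo' undo_depth=3 redo_depth=0
After op 6 (type): buf='upbazgobar' undo_depth=4 redo_depth=0
After op 7 (undo): buf='upbazgo' undo_depth=3 redo_depth=1
After op 8 (delete): buf='upbazg' undo_depth=4 redo_depth=0
After op 9 (undo): buf='upbazgo' undo_depth=3 redo_depth=1
After op 10 (undo): buf='upbaz' undo_depth=2 redo_depth=2

Answer: upbaz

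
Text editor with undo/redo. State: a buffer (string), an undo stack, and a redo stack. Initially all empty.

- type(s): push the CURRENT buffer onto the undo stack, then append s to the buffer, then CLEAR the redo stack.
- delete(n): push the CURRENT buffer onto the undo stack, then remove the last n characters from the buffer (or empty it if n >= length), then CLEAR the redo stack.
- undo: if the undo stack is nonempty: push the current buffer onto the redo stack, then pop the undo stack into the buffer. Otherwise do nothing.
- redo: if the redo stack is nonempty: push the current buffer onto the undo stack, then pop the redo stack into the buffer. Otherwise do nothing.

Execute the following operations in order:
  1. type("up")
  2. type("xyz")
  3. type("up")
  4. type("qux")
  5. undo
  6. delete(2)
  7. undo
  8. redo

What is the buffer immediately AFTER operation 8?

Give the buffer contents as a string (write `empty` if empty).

Answer: upxyz

Derivation:
After op 1 (type): buf='up' undo_depth=1 redo_depth=0
After op 2 (type): buf='upxyz' undo_depth=2 redo_depth=0
After op 3 (type): buf='upxyzup' undo_depth=3 redo_depth=0
After op 4 (type): buf='upxyzupqux' undo_depth=4 redo_depth=0
After op 5 (undo): buf='upxyzup' undo_depth=3 redo_depth=1
After op 6 (delete): buf='upxyz' undo_depth=4 redo_depth=0
After op 7 (undo): buf='upxyzup' undo_depth=3 redo_depth=1
After op 8 (redo): buf='upxyz' undo_depth=4 redo_depth=0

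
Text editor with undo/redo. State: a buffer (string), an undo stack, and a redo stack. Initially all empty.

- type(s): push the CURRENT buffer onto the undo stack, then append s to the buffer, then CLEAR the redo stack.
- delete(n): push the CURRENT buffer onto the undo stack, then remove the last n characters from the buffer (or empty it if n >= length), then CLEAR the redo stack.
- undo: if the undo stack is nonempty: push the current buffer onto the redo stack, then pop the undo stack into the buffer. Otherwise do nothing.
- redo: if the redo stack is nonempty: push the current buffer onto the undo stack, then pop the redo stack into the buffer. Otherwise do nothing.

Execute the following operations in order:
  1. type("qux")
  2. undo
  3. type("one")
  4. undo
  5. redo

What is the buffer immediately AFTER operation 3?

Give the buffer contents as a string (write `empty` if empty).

After op 1 (type): buf='qux' undo_depth=1 redo_depth=0
After op 2 (undo): buf='(empty)' undo_depth=0 redo_depth=1
After op 3 (type): buf='one' undo_depth=1 redo_depth=0

Answer: one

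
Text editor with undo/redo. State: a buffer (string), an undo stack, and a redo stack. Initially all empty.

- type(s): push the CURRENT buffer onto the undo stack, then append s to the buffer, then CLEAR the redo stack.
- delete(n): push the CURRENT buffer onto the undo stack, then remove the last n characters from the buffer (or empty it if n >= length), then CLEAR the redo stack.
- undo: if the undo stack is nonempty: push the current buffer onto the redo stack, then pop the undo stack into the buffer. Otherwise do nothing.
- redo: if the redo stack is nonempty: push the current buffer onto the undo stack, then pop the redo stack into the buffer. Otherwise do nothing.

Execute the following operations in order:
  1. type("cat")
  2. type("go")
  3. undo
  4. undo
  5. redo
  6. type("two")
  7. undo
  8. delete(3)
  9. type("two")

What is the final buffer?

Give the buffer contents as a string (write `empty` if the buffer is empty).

After op 1 (type): buf='cat' undo_depth=1 redo_depth=0
After op 2 (type): buf='catgo' undo_depth=2 redo_depth=0
After op 3 (undo): buf='cat' undo_depth=1 redo_depth=1
After op 4 (undo): buf='(empty)' undo_depth=0 redo_depth=2
After op 5 (redo): buf='cat' undo_depth=1 redo_depth=1
After op 6 (type): buf='cattwo' undo_depth=2 redo_depth=0
After op 7 (undo): buf='cat' undo_depth=1 redo_depth=1
After op 8 (delete): buf='(empty)' undo_depth=2 redo_depth=0
After op 9 (type): buf='two' undo_depth=3 redo_depth=0

Answer: two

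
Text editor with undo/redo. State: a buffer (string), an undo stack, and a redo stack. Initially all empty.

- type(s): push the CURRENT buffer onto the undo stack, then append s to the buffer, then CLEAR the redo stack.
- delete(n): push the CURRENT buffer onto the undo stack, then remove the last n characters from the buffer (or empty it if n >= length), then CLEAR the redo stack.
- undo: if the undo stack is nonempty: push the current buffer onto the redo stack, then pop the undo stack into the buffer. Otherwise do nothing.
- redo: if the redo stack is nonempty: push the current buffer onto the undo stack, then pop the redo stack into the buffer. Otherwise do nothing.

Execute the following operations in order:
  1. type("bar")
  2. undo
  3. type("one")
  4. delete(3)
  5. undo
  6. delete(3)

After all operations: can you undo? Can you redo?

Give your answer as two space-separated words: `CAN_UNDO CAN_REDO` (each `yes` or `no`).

After op 1 (type): buf='bar' undo_depth=1 redo_depth=0
After op 2 (undo): buf='(empty)' undo_depth=0 redo_depth=1
After op 3 (type): buf='one' undo_depth=1 redo_depth=0
After op 4 (delete): buf='(empty)' undo_depth=2 redo_depth=0
After op 5 (undo): buf='one' undo_depth=1 redo_depth=1
After op 6 (delete): buf='(empty)' undo_depth=2 redo_depth=0

Answer: yes no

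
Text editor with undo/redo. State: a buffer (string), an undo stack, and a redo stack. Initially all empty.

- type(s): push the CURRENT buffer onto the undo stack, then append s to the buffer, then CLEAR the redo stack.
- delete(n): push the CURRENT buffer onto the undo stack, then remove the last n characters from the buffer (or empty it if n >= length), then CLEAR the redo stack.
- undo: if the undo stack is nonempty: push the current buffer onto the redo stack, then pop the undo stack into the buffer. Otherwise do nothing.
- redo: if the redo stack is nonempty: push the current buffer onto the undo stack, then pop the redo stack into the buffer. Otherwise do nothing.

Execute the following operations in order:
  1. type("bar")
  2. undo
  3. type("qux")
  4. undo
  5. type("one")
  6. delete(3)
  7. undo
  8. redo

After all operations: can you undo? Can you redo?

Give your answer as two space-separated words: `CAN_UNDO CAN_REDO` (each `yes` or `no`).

Answer: yes no

Derivation:
After op 1 (type): buf='bar' undo_depth=1 redo_depth=0
After op 2 (undo): buf='(empty)' undo_depth=0 redo_depth=1
After op 3 (type): buf='qux' undo_depth=1 redo_depth=0
After op 4 (undo): buf='(empty)' undo_depth=0 redo_depth=1
After op 5 (type): buf='one' undo_depth=1 redo_depth=0
After op 6 (delete): buf='(empty)' undo_depth=2 redo_depth=0
After op 7 (undo): buf='one' undo_depth=1 redo_depth=1
After op 8 (redo): buf='(empty)' undo_depth=2 redo_depth=0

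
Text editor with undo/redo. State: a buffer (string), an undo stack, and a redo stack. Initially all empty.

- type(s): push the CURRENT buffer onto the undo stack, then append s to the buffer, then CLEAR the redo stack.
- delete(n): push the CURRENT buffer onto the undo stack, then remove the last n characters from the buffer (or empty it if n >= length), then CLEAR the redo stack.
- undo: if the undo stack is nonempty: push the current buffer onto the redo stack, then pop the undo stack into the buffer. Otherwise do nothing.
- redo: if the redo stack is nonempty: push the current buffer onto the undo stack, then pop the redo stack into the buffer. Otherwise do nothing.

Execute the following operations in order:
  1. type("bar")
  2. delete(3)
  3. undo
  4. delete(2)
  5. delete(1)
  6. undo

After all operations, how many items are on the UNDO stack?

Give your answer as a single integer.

Answer: 2

Derivation:
After op 1 (type): buf='bar' undo_depth=1 redo_depth=0
After op 2 (delete): buf='(empty)' undo_depth=2 redo_depth=0
After op 3 (undo): buf='bar' undo_depth=1 redo_depth=1
After op 4 (delete): buf='b' undo_depth=2 redo_depth=0
After op 5 (delete): buf='(empty)' undo_depth=3 redo_depth=0
After op 6 (undo): buf='b' undo_depth=2 redo_depth=1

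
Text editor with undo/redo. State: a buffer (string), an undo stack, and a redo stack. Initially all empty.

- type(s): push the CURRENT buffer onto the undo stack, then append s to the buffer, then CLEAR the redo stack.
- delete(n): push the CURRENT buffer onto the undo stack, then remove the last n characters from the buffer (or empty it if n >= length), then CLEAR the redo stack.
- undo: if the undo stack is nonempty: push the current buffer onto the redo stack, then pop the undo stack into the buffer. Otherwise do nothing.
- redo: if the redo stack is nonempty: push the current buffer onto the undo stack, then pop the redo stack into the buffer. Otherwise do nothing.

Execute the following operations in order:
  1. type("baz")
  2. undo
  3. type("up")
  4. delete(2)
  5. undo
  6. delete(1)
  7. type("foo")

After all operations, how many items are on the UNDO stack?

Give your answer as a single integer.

After op 1 (type): buf='baz' undo_depth=1 redo_depth=0
After op 2 (undo): buf='(empty)' undo_depth=0 redo_depth=1
After op 3 (type): buf='up' undo_depth=1 redo_depth=0
After op 4 (delete): buf='(empty)' undo_depth=2 redo_depth=0
After op 5 (undo): buf='up' undo_depth=1 redo_depth=1
After op 6 (delete): buf='u' undo_depth=2 redo_depth=0
After op 7 (type): buf='ufoo' undo_depth=3 redo_depth=0

Answer: 3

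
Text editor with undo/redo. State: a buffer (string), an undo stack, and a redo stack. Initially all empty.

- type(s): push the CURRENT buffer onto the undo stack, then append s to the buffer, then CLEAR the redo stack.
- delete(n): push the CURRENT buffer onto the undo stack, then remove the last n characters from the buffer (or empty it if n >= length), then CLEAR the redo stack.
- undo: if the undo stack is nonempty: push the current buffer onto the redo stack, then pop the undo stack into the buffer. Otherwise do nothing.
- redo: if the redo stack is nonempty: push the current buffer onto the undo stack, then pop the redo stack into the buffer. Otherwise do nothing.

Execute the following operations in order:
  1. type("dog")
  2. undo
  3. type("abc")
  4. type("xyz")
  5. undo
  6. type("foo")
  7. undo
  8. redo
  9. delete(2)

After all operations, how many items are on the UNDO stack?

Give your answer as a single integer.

After op 1 (type): buf='dog' undo_depth=1 redo_depth=0
After op 2 (undo): buf='(empty)' undo_depth=0 redo_depth=1
After op 3 (type): buf='abc' undo_depth=1 redo_depth=0
After op 4 (type): buf='abcxyz' undo_depth=2 redo_depth=0
After op 5 (undo): buf='abc' undo_depth=1 redo_depth=1
After op 6 (type): buf='abcfoo' undo_depth=2 redo_depth=0
After op 7 (undo): buf='abc' undo_depth=1 redo_depth=1
After op 8 (redo): buf='abcfoo' undo_depth=2 redo_depth=0
After op 9 (delete): buf='abcf' undo_depth=3 redo_depth=0

Answer: 3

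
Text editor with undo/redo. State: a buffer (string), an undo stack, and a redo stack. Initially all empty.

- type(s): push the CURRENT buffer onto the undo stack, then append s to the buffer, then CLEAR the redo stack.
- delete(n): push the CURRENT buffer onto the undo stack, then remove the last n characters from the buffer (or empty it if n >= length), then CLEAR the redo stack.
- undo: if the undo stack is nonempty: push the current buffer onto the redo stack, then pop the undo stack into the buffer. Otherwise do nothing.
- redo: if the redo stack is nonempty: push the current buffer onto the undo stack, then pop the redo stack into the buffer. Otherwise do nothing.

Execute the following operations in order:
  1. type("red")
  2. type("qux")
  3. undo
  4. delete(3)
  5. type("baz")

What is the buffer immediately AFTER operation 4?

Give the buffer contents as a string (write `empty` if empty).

After op 1 (type): buf='red' undo_depth=1 redo_depth=0
After op 2 (type): buf='redqux' undo_depth=2 redo_depth=0
After op 3 (undo): buf='red' undo_depth=1 redo_depth=1
After op 4 (delete): buf='(empty)' undo_depth=2 redo_depth=0

Answer: empty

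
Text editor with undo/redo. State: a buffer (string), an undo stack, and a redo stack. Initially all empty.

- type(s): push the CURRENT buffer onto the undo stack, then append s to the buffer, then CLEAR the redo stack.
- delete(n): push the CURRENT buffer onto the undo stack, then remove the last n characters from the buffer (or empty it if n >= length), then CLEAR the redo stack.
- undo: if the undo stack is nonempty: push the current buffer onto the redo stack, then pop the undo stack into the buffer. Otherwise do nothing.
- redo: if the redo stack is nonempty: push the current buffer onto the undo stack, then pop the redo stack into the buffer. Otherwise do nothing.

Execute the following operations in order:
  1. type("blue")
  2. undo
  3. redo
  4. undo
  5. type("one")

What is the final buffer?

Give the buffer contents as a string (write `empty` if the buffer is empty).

Answer: one

Derivation:
After op 1 (type): buf='blue' undo_depth=1 redo_depth=0
After op 2 (undo): buf='(empty)' undo_depth=0 redo_depth=1
After op 3 (redo): buf='blue' undo_depth=1 redo_depth=0
After op 4 (undo): buf='(empty)' undo_depth=0 redo_depth=1
After op 5 (type): buf='one' undo_depth=1 redo_depth=0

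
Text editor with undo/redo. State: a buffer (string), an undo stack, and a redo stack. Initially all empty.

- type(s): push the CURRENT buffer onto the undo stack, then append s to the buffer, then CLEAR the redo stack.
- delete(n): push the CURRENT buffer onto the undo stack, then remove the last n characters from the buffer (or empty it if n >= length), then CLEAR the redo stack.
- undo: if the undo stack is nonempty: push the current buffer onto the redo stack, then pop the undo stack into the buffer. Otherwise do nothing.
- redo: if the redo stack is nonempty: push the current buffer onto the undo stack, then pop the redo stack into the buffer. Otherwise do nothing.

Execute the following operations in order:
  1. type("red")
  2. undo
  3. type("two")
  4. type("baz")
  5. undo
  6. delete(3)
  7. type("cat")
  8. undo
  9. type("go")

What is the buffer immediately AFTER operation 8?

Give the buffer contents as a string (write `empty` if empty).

After op 1 (type): buf='red' undo_depth=1 redo_depth=0
After op 2 (undo): buf='(empty)' undo_depth=0 redo_depth=1
After op 3 (type): buf='two' undo_depth=1 redo_depth=0
After op 4 (type): buf='twobaz' undo_depth=2 redo_depth=0
After op 5 (undo): buf='two' undo_depth=1 redo_depth=1
After op 6 (delete): buf='(empty)' undo_depth=2 redo_depth=0
After op 7 (type): buf='cat' undo_depth=3 redo_depth=0
After op 8 (undo): buf='(empty)' undo_depth=2 redo_depth=1

Answer: empty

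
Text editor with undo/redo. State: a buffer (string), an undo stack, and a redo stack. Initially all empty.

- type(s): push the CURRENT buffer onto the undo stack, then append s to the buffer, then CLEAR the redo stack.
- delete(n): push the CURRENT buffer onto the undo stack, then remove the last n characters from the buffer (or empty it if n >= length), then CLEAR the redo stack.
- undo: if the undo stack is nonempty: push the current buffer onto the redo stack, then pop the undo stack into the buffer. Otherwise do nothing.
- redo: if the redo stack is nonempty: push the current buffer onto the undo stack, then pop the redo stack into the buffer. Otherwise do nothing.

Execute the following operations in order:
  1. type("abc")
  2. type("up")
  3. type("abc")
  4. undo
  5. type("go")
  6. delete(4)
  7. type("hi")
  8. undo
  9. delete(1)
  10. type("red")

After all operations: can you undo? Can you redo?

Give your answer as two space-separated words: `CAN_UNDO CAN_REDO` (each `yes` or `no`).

Answer: yes no

Derivation:
After op 1 (type): buf='abc' undo_depth=1 redo_depth=0
After op 2 (type): buf='abcup' undo_depth=2 redo_depth=0
After op 3 (type): buf='abcupabc' undo_depth=3 redo_depth=0
After op 4 (undo): buf='abcup' undo_depth=2 redo_depth=1
After op 5 (type): buf='abcupgo' undo_depth=3 redo_depth=0
After op 6 (delete): buf='abc' undo_depth=4 redo_depth=0
After op 7 (type): buf='abchi' undo_depth=5 redo_depth=0
After op 8 (undo): buf='abc' undo_depth=4 redo_depth=1
After op 9 (delete): buf='ab' undo_depth=5 redo_depth=0
After op 10 (type): buf='abred' undo_depth=6 redo_depth=0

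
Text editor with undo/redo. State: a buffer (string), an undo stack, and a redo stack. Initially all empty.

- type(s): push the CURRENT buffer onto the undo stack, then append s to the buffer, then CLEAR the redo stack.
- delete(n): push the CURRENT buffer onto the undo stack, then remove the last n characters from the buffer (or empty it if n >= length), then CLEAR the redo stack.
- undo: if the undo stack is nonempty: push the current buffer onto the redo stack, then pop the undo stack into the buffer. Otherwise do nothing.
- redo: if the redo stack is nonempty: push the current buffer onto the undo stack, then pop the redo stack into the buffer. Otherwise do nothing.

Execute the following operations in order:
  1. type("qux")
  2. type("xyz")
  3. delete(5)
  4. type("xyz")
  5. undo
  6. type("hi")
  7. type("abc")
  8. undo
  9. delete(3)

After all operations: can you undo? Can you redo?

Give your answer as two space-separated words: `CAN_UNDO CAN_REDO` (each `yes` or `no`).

Answer: yes no

Derivation:
After op 1 (type): buf='qux' undo_depth=1 redo_depth=0
After op 2 (type): buf='quxxyz' undo_depth=2 redo_depth=0
After op 3 (delete): buf='q' undo_depth=3 redo_depth=0
After op 4 (type): buf='qxyz' undo_depth=4 redo_depth=0
After op 5 (undo): buf='q' undo_depth=3 redo_depth=1
After op 6 (type): buf='qhi' undo_depth=4 redo_depth=0
After op 7 (type): buf='qhiabc' undo_depth=5 redo_depth=0
After op 8 (undo): buf='qhi' undo_depth=4 redo_depth=1
After op 9 (delete): buf='(empty)' undo_depth=5 redo_depth=0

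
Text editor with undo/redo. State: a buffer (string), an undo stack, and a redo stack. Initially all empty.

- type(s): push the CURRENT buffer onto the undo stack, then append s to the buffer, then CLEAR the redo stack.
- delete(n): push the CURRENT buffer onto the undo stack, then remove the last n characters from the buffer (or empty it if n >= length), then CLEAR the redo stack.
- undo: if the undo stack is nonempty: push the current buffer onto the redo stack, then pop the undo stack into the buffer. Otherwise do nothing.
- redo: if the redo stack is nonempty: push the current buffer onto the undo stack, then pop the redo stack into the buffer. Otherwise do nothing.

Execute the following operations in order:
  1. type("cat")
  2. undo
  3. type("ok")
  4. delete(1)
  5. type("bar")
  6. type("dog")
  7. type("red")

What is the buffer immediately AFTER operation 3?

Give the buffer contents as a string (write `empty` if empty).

Answer: ok

Derivation:
After op 1 (type): buf='cat' undo_depth=1 redo_depth=0
After op 2 (undo): buf='(empty)' undo_depth=0 redo_depth=1
After op 3 (type): buf='ok' undo_depth=1 redo_depth=0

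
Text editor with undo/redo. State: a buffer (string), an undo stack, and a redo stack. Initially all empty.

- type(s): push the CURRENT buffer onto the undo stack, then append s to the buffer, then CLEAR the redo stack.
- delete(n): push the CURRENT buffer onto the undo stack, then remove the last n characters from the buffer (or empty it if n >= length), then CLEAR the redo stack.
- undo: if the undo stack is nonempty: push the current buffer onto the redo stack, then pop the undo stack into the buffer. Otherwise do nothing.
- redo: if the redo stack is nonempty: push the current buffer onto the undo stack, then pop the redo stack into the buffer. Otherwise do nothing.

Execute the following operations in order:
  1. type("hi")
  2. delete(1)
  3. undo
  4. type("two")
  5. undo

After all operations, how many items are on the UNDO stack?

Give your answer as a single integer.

After op 1 (type): buf='hi' undo_depth=1 redo_depth=0
After op 2 (delete): buf='h' undo_depth=2 redo_depth=0
After op 3 (undo): buf='hi' undo_depth=1 redo_depth=1
After op 4 (type): buf='hitwo' undo_depth=2 redo_depth=0
After op 5 (undo): buf='hi' undo_depth=1 redo_depth=1

Answer: 1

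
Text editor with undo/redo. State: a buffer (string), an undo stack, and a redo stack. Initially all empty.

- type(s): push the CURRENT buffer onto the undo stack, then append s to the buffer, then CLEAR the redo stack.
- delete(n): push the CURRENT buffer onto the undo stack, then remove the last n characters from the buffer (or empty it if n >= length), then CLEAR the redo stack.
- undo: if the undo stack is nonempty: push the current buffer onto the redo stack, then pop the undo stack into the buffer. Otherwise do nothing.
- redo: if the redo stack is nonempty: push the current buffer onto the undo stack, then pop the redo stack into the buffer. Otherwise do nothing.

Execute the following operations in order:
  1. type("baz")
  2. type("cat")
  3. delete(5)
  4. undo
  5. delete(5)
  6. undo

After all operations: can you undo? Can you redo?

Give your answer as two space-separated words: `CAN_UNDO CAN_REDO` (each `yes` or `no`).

Answer: yes yes

Derivation:
After op 1 (type): buf='baz' undo_depth=1 redo_depth=0
After op 2 (type): buf='bazcat' undo_depth=2 redo_depth=0
After op 3 (delete): buf='b' undo_depth=3 redo_depth=0
After op 4 (undo): buf='bazcat' undo_depth=2 redo_depth=1
After op 5 (delete): buf='b' undo_depth=3 redo_depth=0
After op 6 (undo): buf='bazcat' undo_depth=2 redo_depth=1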